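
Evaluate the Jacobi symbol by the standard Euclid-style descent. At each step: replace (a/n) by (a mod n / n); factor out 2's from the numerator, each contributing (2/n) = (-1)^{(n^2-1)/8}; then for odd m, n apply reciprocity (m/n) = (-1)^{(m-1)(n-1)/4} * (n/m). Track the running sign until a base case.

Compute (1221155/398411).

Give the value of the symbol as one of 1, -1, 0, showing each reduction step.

0

(1221155/398411) = (25922/398411)   [reduce mod 398411]
25922 = 2^1·12961; (2/398411) = -1 since 398411 mod 8 = 3, so (25922/398411) = (-1)^1·(12961/398411); sign now -1
reciprocity: (12961/398411) = +1·(398411/12961) since 12961 mod 4 = 1, 398411 mod 4 = 3; sign now -1
(398411/12961) = (9581/12961)   [reduce mod 12961]
reciprocity: (9581/12961) = +1·(12961/9581) since 9581 mod 4 = 1, 12961 mod 4 = 1; sign now -1
(12961/9581) = (3380/9581)   [reduce mod 9581]
3380 = 2^2·845; (2/9581) = -1 since 9581 mod 8 = 5, so (3380/9581) = (-1)^2·(845/9581); sign now -1
reciprocity: (845/9581) = +1·(9581/845) since 845 mod 4 = 1, 9581 mod 4 = 1; sign now -1
(9581/845) = (286/845)   [reduce mod 845]
286 = 2^1·143; (2/845) = -1 since 845 mod 8 = 5, so (286/845) = (-1)^1·(143/845); sign now +1
reciprocity: (143/845) = +1·(845/143) since 143 mod 4 = 3, 845 mod 4 = 1; sign now +1
(845/143) = (130/143)   [reduce mod 143]
130 = 2^1·65; (2/143) = +1 since 143 mod 8 = 7, so (130/143) = (+1)^1·(65/143); sign now +1
reciprocity: (65/143) = +1·(143/65) since 65 mod 4 = 1, 143 mod 4 = 3; sign now +1
(143/65) = (13/65)   [reduce mod 65]
reciprocity: (13/65) = +1·(65/13) since 13 mod 4 = 1, 65 mod 4 = 1; sign now +1
(65/13) = (0/13)   [reduce mod 13]
(0/13) = 0   [gcd(a, n) > 1]; final value = 0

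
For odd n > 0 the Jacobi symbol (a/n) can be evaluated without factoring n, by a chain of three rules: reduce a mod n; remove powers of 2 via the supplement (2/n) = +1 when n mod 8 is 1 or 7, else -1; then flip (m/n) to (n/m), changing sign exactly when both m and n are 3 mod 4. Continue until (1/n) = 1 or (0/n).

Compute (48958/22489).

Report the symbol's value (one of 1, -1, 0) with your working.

1

(48958/22489) = (3980/22489)   [reduce mod 22489]
3980 = 2^2·995; (2/22489) = +1 since 22489 mod 8 = 1, so (3980/22489) = (+1)^2·(995/22489); sign now +1
reciprocity: (995/22489) = +1·(22489/995) since 995 mod 4 = 3, 22489 mod 4 = 1; sign now +1
(22489/995) = (599/995)   [reduce mod 995]
reciprocity: (599/995) = -1·(995/599) since 599 mod 4 = 3, 995 mod 4 = 3; sign now -1
(995/599) = (396/599)   [reduce mod 599]
396 = 2^2·99; (2/599) = +1 since 599 mod 8 = 7, so (396/599) = (+1)^2·(99/599); sign now -1
reciprocity: (99/599) = -1·(599/99) since 99 mod 4 = 3, 599 mod 4 = 3; sign now +1
(599/99) = (5/99)   [reduce mod 99]
reciprocity: (5/99) = +1·(99/5) since 5 mod 4 = 1, 99 mod 4 = 3; sign now +1
(99/5) = (4/5)   [reduce mod 5]
4 = 2^2·1; (2/5) = -1 since 5 mod 8 = 5, so (4/5) = (-1)^2·(1/5); sign now +1
(1/5) = 1; final value = sign = +1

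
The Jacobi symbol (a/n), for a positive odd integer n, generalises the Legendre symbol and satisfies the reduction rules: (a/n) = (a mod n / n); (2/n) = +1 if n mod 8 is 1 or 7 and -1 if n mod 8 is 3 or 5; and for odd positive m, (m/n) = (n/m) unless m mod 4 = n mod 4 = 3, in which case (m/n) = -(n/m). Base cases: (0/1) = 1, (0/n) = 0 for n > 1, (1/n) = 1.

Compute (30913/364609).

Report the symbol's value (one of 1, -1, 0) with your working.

-1

flip (30913/364609) -> (364609/30913): both odd, 30913 mod 4 = 1, 364609 mod 4 = 1, so the flip contributes +1; sign now +1
(364609/30913): 364609 mod 30913 = 24566, so (364609/30913) = (24566/30913)
factor out 2^1: 24566 = 2^1·12283; with 30913 mod 8 = 1, (2/30913) = +1; sign now +1; continue with (12283/30913)
flip (12283/30913) -> (30913/12283): both odd, 12283 mod 4 = 3, 30913 mod 4 = 1, so the flip contributes +1; sign now +1
(30913/12283): 30913 mod 12283 = 6347, so (30913/12283) = (6347/12283)
flip (6347/12283) -> (12283/6347): both odd, 6347 mod 4 = 3, 12283 mod 4 = 3, so the flip contributes -1; sign now -1
(12283/6347): 12283 mod 6347 = 5936, so (12283/6347) = (5936/6347)
factor out 2^4: 5936 = 2^4·371; with 6347 mod 8 = 3, (2/6347) = -1; sign now -1; continue with (371/6347)
flip (371/6347) -> (6347/371): both odd, 371 mod 4 = 3, 6347 mod 4 = 3, so the flip contributes -1; sign now +1
(6347/371): 6347 mod 371 = 40, so (6347/371) = (40/371)
factor out 2^3: 40 = 2^3·5; with 371 mod 8 = 3, (2/371) = -1; sign now -1; continue with (5/371)
flip (5/371) -> (371/5): both odd, 5 mod 4 = 1, 371 mod 4 = 3, so the flip contributes +1; sign now -1
(371/5): 371 mod 5 = 1, so (371/5) = (1/5)
reached (1/5) = 1, so the symbol is -1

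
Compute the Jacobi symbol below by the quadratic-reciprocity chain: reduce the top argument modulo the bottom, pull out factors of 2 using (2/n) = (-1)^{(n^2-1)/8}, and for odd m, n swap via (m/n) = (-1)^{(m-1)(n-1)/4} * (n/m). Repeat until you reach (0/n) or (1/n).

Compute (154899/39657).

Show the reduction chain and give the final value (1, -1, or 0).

(154899/39657): 154899 mod 39657 = 35928, so (154899/39657) = (35928/39657)
factor out 2^3: 35928 = 2^3·4491; with 39657 mod 8 = 1, (2/39657) = +1; sign now +1; continue with (4491/39657)
flip (4491/39657) -> (39657/4491): both odd, 4491 mod 4 = 3, 39657 mod 4 = 1, so the flip contributes +1; sign now +1
(39657/4491): 39657 mod 4491 = 3729, so (39657/4491) = (3729/4491)
flip (3729/4491) -> (4491/3729): both odd, 3729 mod 4 = 1, 4491 mod 4 = 3, so the flip contributes +1; sign now +1
(4491/3729): 4491 mod 3729 = 762, so (4491/3729) = (762/3729)
factor out 2^1: 762 = 2^1·381; with 3729 mod 8 = 1, (2/3729) = +1; sign now +1; continue with (381/3729)
flip (381/3729) -> (3729/381): both odd, 381 mod 4 = 1, 3729 mod 4 = 1, so the flip contributes +1; sign now +1
(3729/381): 3729 mod 381 = 300, so (3729/381) = (300/381)
factor out 2^2: 300 = 2^2·75; with 381 mod 8 = 5, (2/381) = -1; sign now +1; continue with (75/381)
flip (75/381) -> (381/75): both odd, 75 mod 4 = 3, 381 mod 4 = 1, so the flip contributes +1; sign now +1
(381/75): 381 mod 75 = 6, so (381/75) = (6/75)
factor out 2^1: 6 = 2^1·3; with 75 mod 8 = 3, (2/75) = -1; sign now -1; continue with (3/75)
flip (3/75) -> (75/3): both odd, 3 mod 4 = 3, 75 mod 4 = 3, so the flip contributes -1; sign now +1
(75/3): 75 mod 3 = 0, so (75/3) = (0/3)
reached (0/3); gcd(a, n) > 1, so (0/3) = 0 and the symbol is 0

0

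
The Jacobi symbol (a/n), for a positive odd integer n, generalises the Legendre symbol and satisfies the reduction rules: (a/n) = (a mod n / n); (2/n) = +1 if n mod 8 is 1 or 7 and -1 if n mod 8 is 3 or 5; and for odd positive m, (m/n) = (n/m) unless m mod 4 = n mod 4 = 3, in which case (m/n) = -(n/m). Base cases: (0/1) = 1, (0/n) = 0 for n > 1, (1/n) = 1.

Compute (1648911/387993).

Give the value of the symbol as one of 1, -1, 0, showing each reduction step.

(1648911/387993) = (96939/387993)   [reduce mod 387993]
reciprocity: (96939/387993) = +1·(387993/96939) since 96939 mod 4 = 3, 387993 mod 4 = 1; sign now +1
(387993/96939) = (237/96939)   [reduce mod 96939]
reciprocity: (237/96939) = +1·(96939/237) since 237 mod 4 = 1, 96939 mod 4 = 3; sign now +1
(96939/237) = (6/237)   [reduce mod 237]
6 = 2^1·3; (2/237) = -1 since 237 mod 8 = 5, so (6/237) = (-1)^1·(3/237); sign now -1
reciprocity: (3/237) = +1·(237/3) since 3 mod 4 = 3, 237 mod 4 = 1; sign now -1
(237/3) = (0/3)   [reduce mod 3]
(0/3) = 0   [gcd(a, n) > 1]; final value = 0

0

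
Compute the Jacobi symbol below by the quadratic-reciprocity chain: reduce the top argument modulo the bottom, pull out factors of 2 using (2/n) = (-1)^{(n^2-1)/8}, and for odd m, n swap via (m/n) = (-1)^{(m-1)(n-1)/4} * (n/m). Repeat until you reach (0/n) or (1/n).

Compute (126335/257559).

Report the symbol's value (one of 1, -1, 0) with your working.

-1

flip (126335/257559) -> (257559/126335): both odd, 126335 mod 4 = 3, 257559 mod 4 = 3, so the flip contributes -1; sign now -1
(257559/126335): 257559 mod 126335 = 4889, so (257559/126335) = (4889/126335)
flip (4889/126335) -> (126335/4889): both odd, 4889 mod 4 = 1, 126335 mod 4 = 3, so the flip contributes +1; sign now -1
(126335/4889): 126335 mod 4889 = 4110, so (126335/4889) = (4110/4889)
factor out 2^1: 4110 = 2^1·2055; with 4889 mod 8 = 1, (2/4889) = +1; sign now -1; continue with (2055/4889)
flip (2055/4889) -> (4889/2055): both odd, 2055 mod 4 = 3, 4889 mod 4 = 1, so the flip contributes +1; sign now -1
(4889/2055): 4889 mod 2055 = 779, so (4889/2055) = (779/2055)
flip (779/2055) -> (2055/779): both odd, 779 mod 4 = 3, 2055 mod 4 = 3, so the flip contributes -1; sign now +1
(2055/779): 2055 mod 779 = 497, so (2055/779) = (497/779)
flip (497/779) -> (779/497): both odd, 497 mod 4 = 1, 779 mod 4 = 3, so the flip contributes +1; sign now +1
(779/497): 779 mod 497 = 282, so (779/497) = (282/497)
factor out 2^1: 282 = 2^1·141; with 497 mod 8 = 1, (2/497) = +1; sign now +1; continue with (141/497)
flip (141/497) -> (497/141): both odd, 141 mod 4 = 1, 497 mod 4 = 1, so the flip contributes +1; sign now +1
(497/141): 497 mod 141 = 74, so (497/141) = (74/141)
factor out 2^1: 74 = 2^1·37; with 141 mod 8 = 5, (2/141) = -1; sign now -1; continue with (37/141)
flip (37/141) -> (141/37): both odd, 37 mod 4 = 1, 141 mod 4 = 1, so the flip contributes +1; sign now -1
(141/37): 141 mod 37 = 30, so (141/37) = (30/37)
factor out 2^1: 30 = 2^1·15; with 37 mod 8 = 5, (2/37) = -1; sign now +1; continue with (15/37)
flip (15/37) -> (37/15): both odd, 15 mod 4 = 3, 37 mod 4 = 1, so the flip contributes +1; sign now +1
(37/15): 37 mod 15 = 7, so (37/15) = (7/15)
flip (7/15) -> (15/7): both odd, 7 mod 4 = 3, 15 mod 4 = 3, so the flip contributes -1; sign now -1
(15/7): 15 mod 7 = 1, so (15/7) = (1/7)
reached (1/7) = 1, so the symbol is -1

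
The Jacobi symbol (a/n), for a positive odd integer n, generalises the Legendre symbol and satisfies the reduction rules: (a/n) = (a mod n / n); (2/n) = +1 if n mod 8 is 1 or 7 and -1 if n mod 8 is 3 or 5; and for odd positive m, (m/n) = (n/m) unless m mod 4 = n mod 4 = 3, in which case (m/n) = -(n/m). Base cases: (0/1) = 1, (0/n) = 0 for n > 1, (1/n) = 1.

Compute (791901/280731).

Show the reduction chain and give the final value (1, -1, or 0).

(791901/280731) = (230439/280731)   [reduce mod 280731]
reciprocity: (230439/280731) = -1·(280731/230439) since 230439 mod 4 = 3, 280731 mod 4 = 3; sign now -1
(280731/230439) = (50292/230439)   [reduce mod 230439]
50292 = 2^2·12573; (2/230439) = +1 since 230439 mod 8 = 7, so (50292/230439) = (+1)^2·(12573/230439); sign now -1
reciprocity: (12573/230439) = +1·(230439/12573) since 12573 mod 4 = 1, 230439 mod 4 = 3; sign now -1
(230439/12573) = (4125/12573)   [reduce mod 12573]
reciprocity: (4125/12573) = +1·(12573/4125) since 4125 mod 4 = 1, 12573 mod 4 = 1; sign now -1
(12573/4125) = (198/4125)   [reduce mod 4125]
198 = 2^1·99; (2/4125) = -1 since 4125 mod 8 = 5, so (198/4125) = (-1)^1·(99/4125); sign now +1
reciprocity: (99/4125) = +1·(4125/99) since 99 mod 4 = 3, 4125 mod 4 = 1; sign now +1
(4125/99) = (66/99)   [reduce mod 99]
66 = 2^1·33; (2/99) = -1 since 99 mod 8 = 3, so (66/99) = (-1)^1·(33/99); sign now -1
reciprocity: (33/99) = +1·(99/33) since 33 mod 4 = 1, 99 mod 4 = 3; sign now -1
(99/33) = (0/33)   [reduce mod 33]
(0/33) = 0   [gcd(a, n) > 1]; final value = 0

0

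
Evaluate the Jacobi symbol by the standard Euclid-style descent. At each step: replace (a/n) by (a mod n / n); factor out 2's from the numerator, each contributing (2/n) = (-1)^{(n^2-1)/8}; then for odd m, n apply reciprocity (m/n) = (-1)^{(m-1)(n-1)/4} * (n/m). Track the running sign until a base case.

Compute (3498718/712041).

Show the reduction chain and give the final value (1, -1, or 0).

(3498718/712041) = (650554/712041)   [reduce mod 712041]
650554 = 2^1·325277; (2/712041) = +1 since 712041 mod 8 = 1, so (650554/712041) = (+1)^1·(325277/712041); sign now +1
reciprocity: (325277/712041) = +1·(712041/325277) since 325277 mod 4 = 1, 712041 mod 4 = 1; sign now +1
(712041/325277) = (61487/325277)   [reduce mod 325277]
reciprocity: (61487/325277) = +1·(325277/61487) since 61487 mod 4 = 3, 325277 mod 4 = 1; sign now +1
(325277/61487) = (17842/61487)   [reduce mod 61487]
17842 = 2^1·8921; (2/61487) = +1 since 61487 mod 8 = 7, so (17842/61487) = (+1)^1·(8921/61487); sign now +1
reciprocity: (8921/61487) = +1·(61487/8921) since 8921 mod 4 = 1, 61487 mod 4 = 3; sign now +1
(61487/8921) = (7961/8921)   [reduce mod 8921]
reciprocity: (7961/8921) = +1·(8921/7961) since 7961 mod 4 = 1, 8921 mod 4 = 1; sign now +1
(8921/7961) = (960/7961)   [reduce mod 7961]
960 = 2^6·15; (2/7961) = +1 since 7961 mod 8 = 1, so (960/7961) = (+1)^6·(15/7961); sign now +1
reciprocity: (15/7961) = +1·(7961/15) since 15 mod 4 = 3, 7961 mod 4 = 1; sign now +1
(7961/15) = (11/15)   [reduce mod 15]
reciprocity: (11/15) = -1·(15/11) since 11 mod 4 = 3, 15 mod 4 = 3; sign now -1
(15/11) = (4/11)   [reduce mod 11]
4 = 2^2·1; (2/11) = -1 since 11 mod 8 = 3, so (4/11) = (-1)^2·(1/11); sign now -1
(1/11) = 1; final value = sign = -1

-1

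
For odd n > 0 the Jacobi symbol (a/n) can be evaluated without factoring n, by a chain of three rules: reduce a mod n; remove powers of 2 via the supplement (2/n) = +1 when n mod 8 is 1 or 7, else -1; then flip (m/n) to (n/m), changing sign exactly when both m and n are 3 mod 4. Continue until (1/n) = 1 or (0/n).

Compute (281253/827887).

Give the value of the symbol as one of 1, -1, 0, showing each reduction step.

1

flip (281253/827887) -> (827887/281253): both odd, 281253 mod 4 = 1, 827887 mod 4 = 3, so the flip contributes +1; sign now +1
(827887/281253): 827887 mod 281253 = 265381, so (827887/281253) = (265381/281253)
flip (265381/281253) -> (281253/265381): both odd, 265381 mod 4 = 1, 281253 mod 4 = 1, so the flip contributes +1; sign now +1
(281253/265381): 281253 mod 265381 = 15872, so (281253/265381) = (15872/265381)
factor out 2^9: 15872 = 2^9·31; with 265381 mod 8 = 5, (2/265381) = -1; sign now -1; continue with (31/265381)
flip (31/265381) -> (265381/31): both odd, 31 mod 4 = 3, 265381 mod 4 = 1, so the flip contributes +1; sign now -1
(265381/31): 265381 mod 31 = 21, so (265381/31) = (21/31)
flip (21/31) -> (31/21): both odd, 21 mod 4 = 1, 31 mod 4 = 3, so the flip contributes +1; sign now -1
(31/21): 31 mod 21 = 10, so (31/21) = (10/21)
factor out 2^1: 10 = 2^1·5; with 21 mod 8 = 5, (2/21) = -1; sign now +1; continue with (5/21)
flip (5/21) -> (21/5): both odd, 5 mod 4 = 1, 21 mod 4 = 1, so the flip contributes +1; sign now +1
(21/5): 21 mod 5 = 1, so (21/5) = (1/5)
reached (1/5) = 1, so the symbol is +1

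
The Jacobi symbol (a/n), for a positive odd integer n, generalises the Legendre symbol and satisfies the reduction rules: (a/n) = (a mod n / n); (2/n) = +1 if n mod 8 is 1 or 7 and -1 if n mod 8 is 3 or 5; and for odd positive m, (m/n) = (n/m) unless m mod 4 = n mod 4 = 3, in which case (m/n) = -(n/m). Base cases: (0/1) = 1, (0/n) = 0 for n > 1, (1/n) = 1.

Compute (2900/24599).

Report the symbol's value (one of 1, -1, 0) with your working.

2900 = 2^2·725; (2/24599) = +1 since 24599 mod 8 = 7, so (2900/24599) = (+1)^2·(725/24599); sign now +1
reciprocity: (725/24599) = +1·(24599/725) since 725 mod 4 = 1, 24599 mod 4 = 3; sign now +1
(24599/725) = (674/725)   [reduce mod 725]
674 = 2^1·337; (2/725) = -1 since 725 mod 8 = 5, so (674/725) = (-1)^1·(337/725); sign now -1
reciprocity: (337/725) = +1·(725/337) since 337 mod 4 = 1, 725 mod 4 = 1; sign now -1
(725/337) = (51/337)   [reduce mod 337]
reciprocity: (51/337) = +1·(337/51) since 51 mod 4 = 3, 337 mod 4 = 1; sign now -1
(337/51) = (31/51)   [reduce mod 51]
reciprocity: (31/51) = -1·(51/31) since 31 mod 4 = 3, 51 mod 4 = 3; sign now +1
(51/31) = (20/31)   [reduce mod 31]
20 = 2^2·5; (2/31) = +1 since 31 mod 8 = 7, so (20/31) = (+1)^2·(5/31); sign now +1
reciprocity: (5/31) = +1·(31/5) since 5 mod 4 = 1, 31 mod 4 = 3; sign now +1
(31/5) = (1/5)   [reduce mod 5]
(1/5) = 1; final value = sign = +1

1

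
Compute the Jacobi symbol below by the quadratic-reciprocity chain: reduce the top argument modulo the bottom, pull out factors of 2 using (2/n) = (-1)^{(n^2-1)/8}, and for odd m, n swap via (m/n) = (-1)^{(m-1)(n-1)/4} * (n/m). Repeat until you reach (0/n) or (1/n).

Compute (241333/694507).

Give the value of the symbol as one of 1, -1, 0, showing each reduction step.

1

reciprocity: (241333/694507) = +1·(694507/241333) since 241333 mod 4 = 1, 694507 mod 4 = 3; sign now +1
(694507/241333) = (211841/241333)   [reduce mod 241333]
reciprocity: (211841/241333) = +1·(241333/211841) since 211841 mod 4 = 1, 241333 mod 4 = 1; sign now +1
(241333/211841) = (29492/211841)   [reduce mod 211841]
29492 = 2^2·7373; (2/211841) = +1 since 211841 mod 8 = 1, so (29492/211841) = (+1)^2·(7373/211841); sign now +1
reciprocity: (7373/211841) = +1·(211841/7373) since 7373 mod 4 = 1, 211841 mod 4 = 1; sign now +1
(211841/7373) = (5397/7373)   [reduce mod 7373]
reciprocity: (5397/7373) = +1·(7373/5397) since 5397 mod 4 = 1, 7373 mod 4 = 1; sign now +1
(7373/5397) = (1976/5397)   [reduce mod 5397]
1976 = 2^3·247; (2/5397) = -1 since 5397 mod 8 = 5, so (1976/5397) = (-1)^3·(247/5397); sign now -1
reciprocity: (247/5397) = +1·(5397/247) since 247 mod 4 = 3, 5397 mod 4 = 1; sign now -1
(5397/247) = (210/247)   [reduce mod 247]
210 = 2^1·105; (2/247) = +1 since 247 mod 8 = 7, so (210/247) = (+1)^1·(105/247); sign now -1
reciprocity: (105/247) = +1·(247/105) since 105 mod 4 = 1, 247 mod 4 = 3; sign now -1
(247/105) = (37/105)   [reduce mod 105]
reciprocity: (37/105) = +1·(105/37) since 37 mod 4 = 1, 105 mod 4 = 1; sign now -1
(105/37) = (31/37)   [reduce mod 37]
reciprocity: (31/37) = +1·(37/31) since 31 mod 4 = 3, 37 mod 4 = 1; sign now -1
(37/31) = (6/31)   [reduce mod 31]
6 = 2^1·3; (2/31) = +1 since 31 mod 8 = 7, so (6/31) = (+1)^1·(3/31); sign now -1
reciprocity: (3/31) = -1·(31/3) since 3 mod 4 = 3, 31 mod 4 = 3; sign now +1
(31/3) = (1/3)   [reduce mod 3]
(1/3) = 1; final value = sign = +1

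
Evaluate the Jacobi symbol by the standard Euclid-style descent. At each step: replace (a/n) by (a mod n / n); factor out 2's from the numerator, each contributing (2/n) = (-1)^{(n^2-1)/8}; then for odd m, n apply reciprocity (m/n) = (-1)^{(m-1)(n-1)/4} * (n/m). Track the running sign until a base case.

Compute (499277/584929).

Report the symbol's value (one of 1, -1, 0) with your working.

reciprocity: (499277/584929) = +1·(584929/499277) since 499277 mod 4 = 1, 584929 mod 4 = 1; sign now +1
(584929/499277) = (85652/499277)   [reduce mod 499277]
85652 = 2^2·21413; (2/499277) = -1 since 499277 mod 8 = 5, so (85652/499277) = (-1)^2·(21413/499277); sign now +1
reciprocity: (21413/499277) = +1·(499277/21413) since 21413 mod 4 = 1, 499277 mod 4 = 1; sign now +1
(499277/21413) = (6778/21413)   [reduce mod 21413]
6778 = 2^1·3389; (2/21413) = -1 since 21413 mod 8 = 5, so (6778/21413) = (-1)^1·(3389/21413); sign now -1
reciprocity: (3389/21413) = +1·(21413/3389) since 3389 mod 4 = 1, 21413 mod 4 = 1; sign now -1
(21413/3389) = (1079/3389)   [reduce mod 3389]
reciprocity: (1079/3389) = +1·(3389/1079) since 1079 mod 4 = 3, 3389 mod 4 = 1; sign now -1
(3389/1079) = (152/1079)   [reduce mod 1079]
152 = 2^3·19; (2/1079) = +1 since 1079 mod 8 = 7, so (152/1079) = (+1)^3·(19/1079); sign now -1
reciprocity: (19/1079) = -1·(1079/19) since 19 mod 4 = 3, 1079 mod 4 = 3; sign now +1
(1079/19) = (15/19)   [reduce mod 19]
reciprocity: (15/19) = -1·(19/15) since 15 mod 4 = 3, 19 mod 4 = 3; sign now -1
(19/15) = (4/15)   [reduce mod 15]
4 = 2^2·1; (2/15) = +1 since 15 mod 8 = 7, so (4/15) = (+1)^2·(1/15); sign now -1
(1/15) = 1; final value = sign = -1

-1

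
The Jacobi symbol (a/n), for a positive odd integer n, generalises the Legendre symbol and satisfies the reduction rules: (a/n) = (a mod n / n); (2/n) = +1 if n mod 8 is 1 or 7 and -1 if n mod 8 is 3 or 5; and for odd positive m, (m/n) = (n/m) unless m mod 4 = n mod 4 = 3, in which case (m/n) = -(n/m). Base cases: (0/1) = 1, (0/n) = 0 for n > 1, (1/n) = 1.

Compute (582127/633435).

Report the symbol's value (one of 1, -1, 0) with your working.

-1

reciprocity: (582127/633435) = -1·(633435/582127) since 582127 mod 4 = 3, 633435 mod 4 = 3; sign now -1
(633435/582127) = (51308/582127)   [reduce mod 582127]
51308 = 2^2·12827; (2/582127) = +1 since 582127 mod 8 = 7, so (51308/582127) = (+1)^2·(12827/582127); sign now -1
reciprocity: (12827/582127) = -1·(582127/12827) since 12827 mod 4 = 3, 582127 mod 4 = 3; sign now +1
(582127/12827) = (4912/12827)   [reduce mod 12827]
4912 = 2^4·307; (2/12827) = -1 since 12827 mod 8 = 3, so (4912/12827) = (-1)^4·(307/12827); sign now +1
reciprocity: (307/12827) = -1·(12827/307) since 307 mod 4 = 3, 12827 mod 4 = 3; sign now -1
(12827/307) = (240/307)   [reduce mod 307]
240 = 2^4·15; (2/307) = -1 since 307 mod 8 = 3, so (240/307) = (-1)^4·(15/307); sign now -1
reciprocity: (15/307) = -1·(307/15) since 15 mod 4 = 3, 307 mod 4 = 3; sign now +1
(307/15) = (7/15)   [reduce mod 15]
reciprocity: (7/15) = -1·(15/7) since 7 mod 4 = 3, 15 mod 4 = 3; sign now -1
(15/7) = (1/7)   [reduce mod 7]
(1/7) = 1; final value = sign = -1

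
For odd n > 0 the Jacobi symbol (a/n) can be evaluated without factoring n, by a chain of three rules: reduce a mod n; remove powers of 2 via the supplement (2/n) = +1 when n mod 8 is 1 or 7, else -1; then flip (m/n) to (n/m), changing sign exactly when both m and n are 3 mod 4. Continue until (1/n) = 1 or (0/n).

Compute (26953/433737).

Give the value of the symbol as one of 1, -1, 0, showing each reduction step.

-1

reciprocity: (26953/433737) = +1·(433737/26953) since 26953 mod 4 = 1, 433737 mod 4 = 1; sign now +1
(433737/26953) = (2489/26953)   [reduce mod 26953]
reciprocity: (2489/26953) = +1·(26953/2489) since 2489 mod 4 = 1, 26953 mod 4 = 1; sign now +1
(26953/2489) = (2063/2489)   [reduce mod 2489]
reciprocity: (2063/2489) = +1·(2489/2063) since 2063 mod 4 = 3, 2489 mod 4 = 1; sign now +1
(2489/2063) = (426/2063)   [reduce mod 2063]
426 = 2^1·213; (2/2063) = +1 since 2063 mod 8 = 7, so (426/2063) = (+1)^1·(213/2063); sign now +1
reciprocity: (213/2063) = +1·(2063/213) since 213 mod 4 = 1, 2063 mod 4 = 3; sign now +1
(2063/213) = (146/213)   [reduce mod 213]
146 = 2^1·73; (2/213) = -1 since 213 mod 8 = 5, so (146/213) = (-1)^1·(73/213); sign now -1
reciprocity: (73/213) = +1·(213/73) since 73 mod 4 = 1, 213 mod 4 = 1; sign now -1
(213/73) = (67/73)   [reduce mod 73]
reciprocity: (67/73) = +1·(73/67) since 67 mod 4 = 3, 73 mod 4 = 1; sign now -1
(73/67) = (6/67)   [reduce mod 67]
6 = 2^1·3; (2/67) = -1 since 67 mod 8 = 3, so (6/67) = (-1)^1·(3/67); sign now +1
reciprocity: (3/67) = -1·(67/3) since 3 mod 4 = 3, 67 mod 4 = 3; sign now -1
(67/3) = (1/3)   [reduce mod 3]
(1/3) = 1; final value = sign = -1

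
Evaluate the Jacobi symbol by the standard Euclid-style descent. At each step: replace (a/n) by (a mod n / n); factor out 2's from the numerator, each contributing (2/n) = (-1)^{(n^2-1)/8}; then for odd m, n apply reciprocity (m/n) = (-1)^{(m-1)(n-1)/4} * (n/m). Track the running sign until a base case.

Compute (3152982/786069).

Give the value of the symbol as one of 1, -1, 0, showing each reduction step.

0

(3152982/786069) = (8706/786069)   [reduce mod 786069]
8706 = 2^1·4353; (2/786069) = -1 since 786069 mod 8 = 5, so (8706/786069) = (-1)^1·(4353/786069); sign now -1
reciprocity: (4353/786069) = +1·(786069/4353) since 4353 mod 4 = 1, 786069 mod 4 = 1; sign now -1
(786069/4353) = (2529/4353)   [reduce mod 4353]
reciprocity: (2529/4353) = +1·(4353/2529) since 2529 mod 4 = 1, 4353 mod 4 = 1; sign now -1
(4353/2529) = (1824/2529)   [reduce mod 2529]
1824 = 2^5·57; (2/2529) = +1 since 2529 mod 8 = 1, so (1824/2529) = (+1)^5·(57/2529); sign now -1
reciprocity: (57/2529) = +1·(2529/57) since 57 mod 4 = 1, 2529 mod 4 = 1; sign now -1
(2529/57) = (21/57)   [reduce mod 57]
reciprocity: (21/57) = +1·(57/21) since 21 mod 4 = 1, 57 mod 4 = 1; sign now -1
(57/21) = (15/21)   [reduce mod 21]
reciprocity: (15/21) = +1·(21/15) since 15 mod 4 = 3, 21 mod 4 = 1; sign now -1
(21/15) = (6/15)   [reduce mod 15]
6 = 2^1·3; (2/15) = +1 since 15 mod 8 = 7, so (6/15) = (+1)^1·(3/15); sign now -1
reciprocity: (3/15) = -1·(15/3) since 3 mod 4 = 3, 15 mod 4 = 3; sign now +1
(15/3) = (0/3)   [reduce mod 3]
(0/3) = 0   [gcd(a, n) > 1]; final value = 0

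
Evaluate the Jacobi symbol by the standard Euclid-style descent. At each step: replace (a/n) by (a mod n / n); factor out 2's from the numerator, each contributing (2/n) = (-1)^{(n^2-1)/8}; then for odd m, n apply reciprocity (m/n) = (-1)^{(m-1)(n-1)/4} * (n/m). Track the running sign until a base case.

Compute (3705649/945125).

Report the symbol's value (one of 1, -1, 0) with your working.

-1

(3705649/945125) = (870274/945125)   [reduce mod 945125]
870274 = 2^1·435137; (2/945125) = -1 since 945125 mod 8 = 5, so (870274/945125) = (-1)^1·(435137/945125); sign now -1
reciprocity: (435137/945125) = +1·(945125/435137) since 435137 mod 4 = 1, 945125 mod 4 = 1; sign now -1
(945125/435137) = (74851/435137)   [reduce mod 435137]
reciprocity: (74851/435137) = +1·(435137/74851) since 74851 mod 4 = 3, 435137 mod 4 = 1; sign now -1
(435137/74851) = (60882/74851)   [reduce mod 74851]
60882 = 2^1·30441; (2/74851) = -1 since 74851 mod 8 = 3, so (60882/74851) = (-1)^1·(30441/74851); sign now +1
reciprocity: (30441/74851) = +1·(74851/30441) since 30441 mod 4 = 1, 74851 mod 4 = 3; sign now +1
(74851/30441) = (13969/30441)   [reduce mod 30441]
reciprocity: (13969/30441) = +1·(30441/13969) since 13969 mod 4 = 1, 30441 mod 4 = 1; sign now +1
(30441/13969) = (2503/13969)   [reduce mod 13969]
reciprocity: (2503/13969) = +1·(13969/2503) since 2503 mod 4 = 3, 13969 mod 4 = 1; sign now +1
(13969/2503) = (1454/2503)   [reduce mod 2503]
1454 = 2^1·727; (2/2503) = +1 since 2503 mod 8 = 7, so (1454/2503) = (+1)^1·(727/2503); sign now +1
reciprocity: (727/2503) = -1·(2503/727) since 727 mod 4 = 3, 2503 mod 4 = 3; sign now -1
(2503/727) = (322/727)   [reduce mod 727]
322 = 2^1·161; (2/727) = +1 since 727 mod 8 = 7, so (322/727) = (+1)^1·(161/727); sign now -1
reciprocity: (161/727) = +1·(727/161) since 161 mod 4 = 1, 727 mod 4 = 3; sign now -1
(727/161) = (83/161)   [reduce mod 161]
reciprocity: (83/161) = +1·(161/83) since 83 mod 4 = 3, 161 mod 4 = 1; sign now -1
(161/83) = (78/83)   [reduce mod 83]
78 = 2^1·39; (2/83) = -1 since 83 mod 8 = 3, so (78/83) = (-1)^1·(39/83); sign now +1
reciprocity: (39/83) = -1·(83/39) since 39 mod 4 = 3, 83 mod 4 = 3; sign now -1
(83/39) = (5/39)   [reduce mod 39]
reciprocity: (5/39) = +1·(39/5) since 5 mod 4 = 1, 39 mod 4 = 3; sign now -1
(39/5) = (4/5)   [reduce mod 5]
4 = 2^2·1; (2/5) = -1 since 5 mod 8 = 5, so (4/5) = (-1)^2·(1/5); sign now -1
(1/5) = 1; final value = sign = -1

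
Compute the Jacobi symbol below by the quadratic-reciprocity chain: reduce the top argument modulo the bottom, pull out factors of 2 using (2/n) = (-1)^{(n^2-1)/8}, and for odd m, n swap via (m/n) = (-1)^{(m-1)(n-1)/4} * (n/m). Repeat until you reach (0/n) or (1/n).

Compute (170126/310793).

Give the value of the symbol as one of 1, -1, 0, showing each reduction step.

factor out 2^1: 170126 = 2^1·85063; with 310793 mod 8 = 1, (2/310793) = +1; sign now +1; continue with (85063/310793)
flip (85063/310793) -> (310793/85063): both odd, 85063 mod 4 = 3, 310793 mod 4 = 1, so the flip contributes +1; sign now +1
(310793/85063): 310793 mod 85063 = 55604, so (310793/85063) = (55604/85063)
factor out 2^2: 55604 = 2^2·13901; with 85063 mod 8 = 7, (2/85063) = +1; sign now +1; continue with (13901/85063)
flip (13901/85063) -> (85063/13901): both odd, 13901 mod 4 = 1, 85063 mod 4 = 3, so the flip contributes +1; sign now +1
(85063/13901): 85063 mod 13901 = 1657, so (85063/13901) = (1657/13901)
flip (1657/13901) -> (13901/1657): both odd, 1657 mod 4 = 1, 13901 mod 4 = 1, so the flip contributes +1; sign now +1
(13901/1657): 13901 mod 1657 = 645, so (13901/1657) = (645/1657)
flip (645/1657) -> (1657/645): both odd, 645 mod 4 = 1, 1657 mod 4 = 1, so the flip contributes +1; sign now +1
(1657/645): 1657 mod 645 = 367, so (1657/645) = (367/645)
flip (367/645) -> (645/367): both odd, 367 mod 4 = 3, 645 mod 4 = 1, so the flip contributes +1; sign now +1
(645/367): 645 mod 367 = 278, so (645/367) = (278/367)
factor out 2^1: 278 = 2^1·139; with 367 mod 8 = 7, (2/367) = +1; sign now +1; continue with (139/367)
flip (139/367) -> (367/139): both odd, 139 mod 4 = 3, 367 mod 4 = 3, so the flip contributes -1; sign now -1
(367/139): 367 mod 139 = 89, so (367/139) = (89/139)
flip (89/139) -> (139/89): both odd, 89 mod 4 = 1, 139 mod 4 = 3, so the flip contributes +1; sign now -1
(139/89): 139 mod 89 = 50, so (139/89) = (50/89)
factor out 2^1: 50 = 2^1·25; with 89 mod 8 = 1, (2/89) = +1; sign now -1; continue with (25/89)
flip (25/89) -> (89/25): both odd, 25 mod 4 = 1, 89 mod 4 = 1, so the flip contributes +1; sign now -1
(89/25): 89 mod 25 = 14, so (89/25) = (14/25)
factor out 2^1: 14 = 2^1·7; with 25 mod 8 = 1, (2/25) = +1; sign now -1; continue with (7/25)
flip (7/25) -> (25/7): both odd, 7 mod 4 = 3, 25 mod 4 = 1, so the flip contributes +1; sign now -1
(25/7): 25 mod 7 = 4, so (25/7) = (4/7)
factor out 2^2: 4 = 2^2·1; with 7 mod 8 = 7, (2/7) = +1; sign now -1; continue with (1/7)
reached (1/7) = 1, so the symbol is -1

-1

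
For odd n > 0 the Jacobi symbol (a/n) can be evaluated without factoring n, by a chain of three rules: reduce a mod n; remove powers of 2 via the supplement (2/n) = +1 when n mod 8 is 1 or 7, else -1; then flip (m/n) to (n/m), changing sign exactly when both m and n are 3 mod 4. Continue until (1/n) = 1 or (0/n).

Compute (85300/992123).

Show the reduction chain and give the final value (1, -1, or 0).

85300 = 2^2·21325; (2/992123) = -1 since 992123 mod 8 = 3, so (85300/992123) = (-1)^2·(21325/992123); sign now +1
reciprocity: (21325/992123) = +1·(992123/21325) since 21325 mod 4 = 1, 992123 mod 4 = 3; sign now +1
(992123/21325) = (11173/21325)   [reduce mod 21325]
reciprocity: (11173/21325) = +1·(21325/11173) since 11173 mod 4 = 1, 21325 mod 4 = 1; sign now +1
(21325/11173) = (10152/11173)   [reduce mod 11173]
10152 = 2^3·1269; (2/11173) = -1 since 11173 mod 8 = 5, so (10152/11173) = (-1)^3·(1269/11173); sign now -1
reciprocity: (1269/11173) = +1·(11173/1269) since 1269 mod 4 = 1, 11173 mod 4 = 1; sign now -1
(11173/1269) = (1021/1269)   [reduce mod 1269]
reciprocity: (1021/1269) = +1·(1269/1021) since 1021 mod 4 = 1, 1269 mod 4 = 1; sign now -1
(1269/1021) = (248/1021)   [reduce mod 1021]
248 = 2^3·31; (2/1021) = -1 since 1021 mod 8 = 5, so (248/1021) = (-1)^3·(31/1021); sign now +1
reciprocity: (31/1021) = +1·(1021/31) since 31 mod 4 = 3, 1021 mod 4 = 1; sign now +1
(1021/31) = (29/31)   [reduce mod 31]
reciprocity: (29/31) = +1·(31/29) since 29 mod 4 = 1, 31 mod 4 = 3; sign now +1
(31/29) = (2/29)   [reduce mod 29]
2 = 2^1·1; (2/29) = -1 since 29 mod 8 = 5, so (2/29) = (-1)^1·(1/29); sign now -1
(1/29) = 1; final value = sign = -1

-1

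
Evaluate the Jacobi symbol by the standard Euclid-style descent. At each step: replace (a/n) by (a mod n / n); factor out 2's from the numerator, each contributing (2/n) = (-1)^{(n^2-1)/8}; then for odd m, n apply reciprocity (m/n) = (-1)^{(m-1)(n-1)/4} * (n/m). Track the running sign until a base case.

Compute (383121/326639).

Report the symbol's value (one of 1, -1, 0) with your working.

(383121/326639) = (56482/326639)   [reduce mod 326639]
56482 = 2^1·28241; (2/326639) = +1 since 326639 mod 8 = 7, so (56482/326639) = (+1)^1·(28241/326639); sign now +1
reciprocity: (28241/326639) = +1·(326639/28241) since 28241 mod 4 = 1, 326639 mod 4 = 3; sign now +1
(326639/28241) = (15988/28241)   [reduce mod 28241]
15988 = 2^2·3997; (2/28241) = +1 since 28241 mod 8 = 1, so (15988/28241) = (+1)^2·(3997/28241); sign now +1
reciprocity: (3997/28241) = +1·(28241/3997) since 3997 mod 4 = 1, 28241 mod 4 = 1; sign now +1
(28241/3997) = (262/3997)   [reduce mod 3997]
262 = 2^1·131; (2/3997) = -1 since 3997 mod 8 = 5, so (262/3997) = (-1)^1·(131/3997); sign now -1
reciprocity: (131/3997) = +1·(3997/131) since 131 mod 4 = 3, 3997 mod 4 = 1; sign now -1
(3997/131) = (67/131)   [reduce mod 131]
reciprocity: (67/131) = -1·(131/67) since 67 mod 4 = 3, 131 mod 4 = 3; sign now +1
(131/67) = (64/67)   [reduce mod 67]
64 = 2^6·1; (2/67) = -1 since 67 mod 8 = 3, so (64/67) = (-1)^6·(1/67); sign now +1
(1/67) = 1; final value = sign = +1

1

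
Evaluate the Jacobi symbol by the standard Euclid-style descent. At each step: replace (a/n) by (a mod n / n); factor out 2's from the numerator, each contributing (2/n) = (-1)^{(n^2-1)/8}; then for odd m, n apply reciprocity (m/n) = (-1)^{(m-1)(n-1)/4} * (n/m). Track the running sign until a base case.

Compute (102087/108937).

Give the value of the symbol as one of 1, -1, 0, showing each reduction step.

flip (102087/108937) -> (108937/102087): both odd, 102087 mod 4 = 3, 108937 mod 4 = 1, so the flip contributes +1; sign now +1
(108937/102087): 108937 mod 102087 = 6850, so (108937/102087) = (6850/102087)
factor out 2^1: 6850 = 2^1·3425; with 102087 mod 8 = 7, (2/102087) = +1; sign now +1; continue with (3425/102087)
flip (3425/102087) -> (102087/3425): both odd, 3425 mod 4 = 1, 102087 mod 4 = 3, so the flip contributes +1; sign now +1
(102087/3425): 102087 mod 3425 = 2762, so (102087/3425) = (2762/3425)
factor out 2^1: 2762 = 2^1·1381; with 3425 mod 8 = 1, (2/3425) = +1; sign now +1; continue with (1381/3425)
flip (1381/3425) -> (3425/1381): both odd, 1381 mod 4 = 1, 3425 mod 4 = 1, so the flip contributes +1; sign now +1
(3425/1381): 3425 mod 1381 = 663, so (3425/1381) = (663/1381)
flip (663/1381) -> (1381/663): both odd, 663 mod 4 = 3, 1381 mod 4 = 1, so the flip contributes +1; sign now +1
(1381/663): 1381 mod 663 = 55, so (1381/663) = (55/663)
flip (55/663) -> (663/55): both odd, 55 mod 4 = 3, 663 mod 4 = 3, so the flip contributes -1; sign now -1
(663/55): 663 mod 55 = 3, so (663/55) = (3/55)
flip (3/55) -> (55/3): both odd, 3 mod 4 = 3, 55 mod 4 = 3, so the flip contributes -1; sign now +1
(55/3): 55 mod 3 = 1, so (55/3) = (1/3)
reached (1/3) = 1, so the symbol is +1

1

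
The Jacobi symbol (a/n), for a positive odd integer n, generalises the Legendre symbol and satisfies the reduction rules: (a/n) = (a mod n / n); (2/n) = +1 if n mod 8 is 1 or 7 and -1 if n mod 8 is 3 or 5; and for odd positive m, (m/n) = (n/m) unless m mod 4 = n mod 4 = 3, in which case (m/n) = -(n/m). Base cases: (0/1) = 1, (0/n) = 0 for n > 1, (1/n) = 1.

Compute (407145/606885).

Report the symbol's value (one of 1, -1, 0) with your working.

0

reciprocity: (407145/606885) = +1·(606885/407145) since 407145 mod 4 = 1, 606885 mod 4 = 1; sign now +1
(606885/407145) = (199740/407145)   [reduce mod 407145]
199740 = 2^2·49935; (2/407145) = +1 since 407145 mod 8 = 1, so (199740/407145) = (+1)^2·(49935/407145); sign now +1
reciprocity: (49935/407145) = +1·(407145/49935) since 49935 mod 4 = 3, 407145 mod 4 = 1; sign now +1
(407145/49935) = (7665/49935)   [reduce mod 49935]
reciprocity: (7665/49935) = +1·(49935/7665) since 7665 mod 4 = 1, 49935 mod 4 = 3; sign now +1
(49935/7665) = (3945/7665)   [reduce mod 7665]
reciprocity: (3945/7665) = +1·(7665/3945) since 3945 mod 4 = 1, 7665 mod 4 = 1; sign now +1
(7665/3945) = (3720/3945)   [reduce mod 3945]
3720 = 2^3·465; (2/3945) = +1 since 3945 mod 8 = 1, so (3720/3945) = (+1)^3·(465/3945); sign now +1
reciprocity: (465/3945) = +1·(3945/465) since 465 mod 4 = 1, 3945 mod 4 = 1; sign now +1
(3945/465) = (225/465)   [reduce mod 465]
reciprocity: (225/465) = +1·(465/225) since 225 mod 4 = 1, 465 mod 4 = 1; sign now +1
(465/225) = (15/225)   [reduce mod 225]
reciprocity: (15/225) = +1·(225/15) since 15 mod 4 = 3, 225 mod 4 = 1; sign now +1
(225/15) = (0/15)   [reduce mod 15]
(0/15) = 0   [gcd(a, n) > 1]; final value = 0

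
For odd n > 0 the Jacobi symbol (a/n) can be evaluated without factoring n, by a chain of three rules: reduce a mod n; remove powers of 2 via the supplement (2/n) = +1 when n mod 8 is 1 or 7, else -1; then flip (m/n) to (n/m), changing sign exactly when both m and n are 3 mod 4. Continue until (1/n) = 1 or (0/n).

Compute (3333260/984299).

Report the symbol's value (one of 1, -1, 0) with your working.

(3333260/984299) = (380363/984299)   [reduce mod 984299]
reciprocity: (380363/984299) = -1·(984299/380363) since 380363 mod 4 = 3, 984299 mod 4 = 3; sign now -1
(984299/380363) = (223573/380363)   [reduce mod 380363]
reciprocity: (223573/380363) = +1·(380363/223573) since 223573 mod 4 = 1, 380363 mod 4 = 3; sign now -1
(380363/223573) = (156790/223573)   [reduce mod 223573]
156790 = 2^1·78395; (2/223573) = -1 since 223573 mod 8 = 5, so (156790/223573) = (-1)^1·(78395/223573); sign now +1
reciprocity: (78395/223573) = +1·(223573/78395) since 78395 mod 4 = 3, 223573 mod 4 = 1; sign now +1
(223573/78395) = (66783/78395)   [reduce mod 78395]
reciprocity: (66783/78395) = -1·(78395/66783) since 66783 mod 4 = 3, 78395 mod 4 = 3; sign now -1
(78395/66783) = (11612/66783)   [reduce mod 66783]
11612 = 2^2·2903; (2/66783) = +1 since 66783 mod 8 = 7, so (11612/66783) = (+1)^2·(2903/66783); sign now -1
reciprocity: (2903/66783) = -1·(66783/2903) since 2903 mod 4 = 3, 66783 mod 4 = 3; sign now +1
(66783/2903) = (14/2903)   [reduce mod 2903]
14 = 2^1·7; (2/2903) = +1 since 2903 mod 8 = 7, so (14/2903) = (+1)^1·(7/2903); sign now +1
reciprocity: (7/2903) = -1·(2903/7) since 7 mod 4 = 3, 2903 mod 4 = 3; sign now -1
(2903/7) = (5/7)   [reduce mod 7]
reciprocity: (5/7) = +1·(7/5) since 5 mod 4 = 1, 7 mod 4 = 3; sign now -1
(7/5) = (2/5)   [reduce mod 5]
2 = 2^1·1; (2/5) = -1 since 5 mod 8 = 5, so (2/5) = (-1)^1·(1/5); sign now +1
(1/5) = 1; final value = sign = +1

1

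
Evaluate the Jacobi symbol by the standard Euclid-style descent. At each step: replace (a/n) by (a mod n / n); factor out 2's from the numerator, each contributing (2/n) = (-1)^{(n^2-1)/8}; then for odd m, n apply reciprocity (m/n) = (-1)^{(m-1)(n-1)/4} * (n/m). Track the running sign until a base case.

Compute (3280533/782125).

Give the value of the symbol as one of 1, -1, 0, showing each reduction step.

(3280533/782125): 3280533 mod 782125 = 152033, so (3280533/782125) = (152033/782125)
flip (152033/782125) -> (782125/152033): both odd, 152033 mod 4 = 1, 782125 mod 4 = 1, so the flip contributes +1; sign now +1
(782125/152033): 782125 mod 152033 = 21960, so (782125/152033) = (21960/152033)
factor out 2^3: 21960 = 2^3·2745; with 152033 mod 8 = 1, (2/152033) = +1; sign now +1; continue with (2745/152033)
flip (2745/152033) -> (152033/2745): both odd, 2745 mod 4 = 1, 152033 mod 4 = 1, so the flip contributes +1; sign now +1
(152033/2745): 152033 mod 2745 = 1058, so (152033/2745) = (1058/2745)
factor out 2^1: 1058 = 2^1·529; with 2745 mod 8 = 1, (2/2745) = +1; sign now +1; continue with (529/2745)
flip (529/2745) -> (2745/529): both odd, 529 mod 4 = 1, 2745 mod 4 = 1, so the flip contributes +1; sign now +1
(2745/529): 2745 mod 529 = 100, so (2745/529) = (100/529)
factor out 2^2: 100 = 2^2·25; with 529 mod 8 = 1, (2/529) = +1; sign now +1; continue with (25/529)
flip (25/529) -> (529/25): both odd, 25 mod 4 = 1, 529 mod 4 = 1, so the flip contributes +1; sign now +1
(529/25): 529 mod 25 = 4, so (529/25) = (4/25)
factor out 2^2: 4 = 2^2·1; with 25 mod 8 = 1, (2/25) = +1; sign now +1; continue with (1/25)
reached (1/25) = 1, so the symbol is +1

1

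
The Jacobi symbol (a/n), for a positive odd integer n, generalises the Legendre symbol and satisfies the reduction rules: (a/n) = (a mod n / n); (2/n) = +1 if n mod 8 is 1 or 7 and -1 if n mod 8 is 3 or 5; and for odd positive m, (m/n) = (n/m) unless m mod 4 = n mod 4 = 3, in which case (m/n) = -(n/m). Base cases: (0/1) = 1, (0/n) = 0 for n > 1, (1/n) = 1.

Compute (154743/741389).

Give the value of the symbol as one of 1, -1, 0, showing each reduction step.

flip (154743/741389) -> (741389/154743): both odd, 154743 mod 4 = 3, 741389 mod 4 = 1, so the flip contributes +1; sign now +1
(741389/154743): 741389 mod 154743 = 122417, so (741389/154743) = (122417/154743)
flip (122417/154743) -> (154743/122417): both odd, 122417 mod 4 = 1, 154743 mod 4 = 3, so the flip contributes +1; sign now +1
(154743/122417): 154743 mod 122417 = 32326, so (154743/122417) = (32326/122417)
factor out 2^1: 32326 = 2^1·16163; with 122417 mod 8 = 1, (2/122417) = +1; sign now +1; continue with (16163/122417)
flip (16163/122417) -> (122417/16163): both odd, 16163 mod 4 = 3, 122417 mod 4 = 1, so the flip contributes +1; sign now +1
(122417/16163): 122417 mod 16163 = 9276, so (122417/16163) = (9276/16163)
factor out 2^2: 9276 = 2^2·2319; with 16163 mod 8 = 3, (2/16163) = -1; sign now +1; continue with (2319/16163)
flip (2319/16163) -> (16163/2319): both odd, 2319 mod 4 = 3, 16163 mod 4 = 3, so the flip contributes -1; sign now -1
(16163/2319): 16163 mod 2319 = 2249, so (16163/2319) = (2249/2319)
flip (2249/2319) -> (2319/2249): both odd, 2249 mod 4 = 1, 2319 mod 4 = 3, so the flip contributes +1; sign now -1
(2319/2249): 2319 mod 2249 = 70, so (2319/2249) = (70/2249)
factor out 2^1: 70 = 2^1·35; with 2249 mod 8 = 1, (2/2249) = +1; sign now -1; continue with (35/2249)
flip (35/2249) -> (2249/35): both odd, 35 mod 4 = 3, 2249 mod 4 = 1, so the flip contributes +1; sign now -1
(2249/35): 2249 mod 35 = 9, so (2249/35) = (9/35)
flip (9/35) -> (35/9): both odd, 9 mod 4 = 1, 35 mod 4 = 3, so the flip contributes +1; sign now -1
(35/9): 35 mod 9 = 8, so (35/9) = (8/9)
factor out 2^3: 8 = 2^3·1; with 9 mod 8 = 1, (2/9) = +1; sign now -1; continue with (1/9)
reached (1/9) = 1, so the symbol is -1

-1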